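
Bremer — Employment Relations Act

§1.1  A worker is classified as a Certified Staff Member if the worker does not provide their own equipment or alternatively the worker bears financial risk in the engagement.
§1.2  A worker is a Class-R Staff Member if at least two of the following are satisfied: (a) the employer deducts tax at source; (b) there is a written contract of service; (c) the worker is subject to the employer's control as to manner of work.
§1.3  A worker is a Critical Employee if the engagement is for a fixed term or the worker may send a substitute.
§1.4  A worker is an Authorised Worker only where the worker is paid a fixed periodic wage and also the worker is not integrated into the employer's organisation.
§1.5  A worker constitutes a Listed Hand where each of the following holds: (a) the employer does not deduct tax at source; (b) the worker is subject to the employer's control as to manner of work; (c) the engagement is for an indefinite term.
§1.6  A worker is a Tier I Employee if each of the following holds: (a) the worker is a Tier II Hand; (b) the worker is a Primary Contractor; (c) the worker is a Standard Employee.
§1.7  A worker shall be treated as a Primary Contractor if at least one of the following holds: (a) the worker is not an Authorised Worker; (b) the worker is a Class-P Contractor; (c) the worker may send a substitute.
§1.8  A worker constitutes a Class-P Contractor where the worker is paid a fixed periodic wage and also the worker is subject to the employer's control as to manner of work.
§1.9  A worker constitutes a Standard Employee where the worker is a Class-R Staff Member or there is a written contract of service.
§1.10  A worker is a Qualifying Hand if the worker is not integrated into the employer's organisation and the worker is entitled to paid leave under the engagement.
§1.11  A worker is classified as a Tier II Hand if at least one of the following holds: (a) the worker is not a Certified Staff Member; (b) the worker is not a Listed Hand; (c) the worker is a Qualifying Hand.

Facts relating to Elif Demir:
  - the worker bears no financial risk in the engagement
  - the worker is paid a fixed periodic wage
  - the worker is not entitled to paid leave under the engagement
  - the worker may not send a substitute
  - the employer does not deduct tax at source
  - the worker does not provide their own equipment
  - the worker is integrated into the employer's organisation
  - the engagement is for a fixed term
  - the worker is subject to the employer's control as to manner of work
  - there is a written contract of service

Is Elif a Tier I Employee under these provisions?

§1.1 — Certified Staff Member: [the worker does not provide their own equipment? yes] OR [the worker bears financial risk in the engagement? no] → satisfied.
§1.5 — Listed Hand: [the employer does not deduct tax at source? yes] AND [the worker is subject to the employer's control as to manner of work? yes] AND [the engagement is for an indefinite term? no] → not satisfied.
§1.10 — Qualifying Hand: [the worker is not integrated into the employer's organisation? no] AND [the worker is entitled to paid leave under the engagement? no] → not satisfied.
§1.11 — Tier II Hand: [not a Certified Staff Member (§1.1)? no] OR [not a Listed Hand (§1.5)? yes] OR [Qualifying Hand (§1.10)? no] → satisfied.
§1.4 — Authorised Worker: [the worker is paid a fixed periodic wage? yes] AND [the worker is not integrated into the employer's organisation? no] → not satisfied.
§1.8 — Class-P Contractor: [the worker is paid a fixed periodic wage? yes] AND [the worker is subject to the employer's control as to manner of work? yes] → satisfied.
§1.7 — Primary Contractor: [not an Authorised Worker (§1.4)? yes] OR [Class-P Contractor (§1.8)? yes] OR [the worker may send a substitute? no] → satisfied.
§1.2 — Class-R Staff Member: the employer deducts tax at source? no; there is a written contract of service? yes; the worker is subject to the employer's control as to manner of work? yes — 2 of 3 hold (need ≥2) → satisfied.
§1.9 — Standard Employee: [Class-R Staff Member (§1.2)? yes] OR [there is a written contract of service? yes] → satisfied.
§1.6 — Tier I Employee: [Tier II Hand (§1.11)? yes] AND [Primary Contractor (§1.7)? yes] AND [Standard Employee (§1.9)? yes] → satisfied.

Yes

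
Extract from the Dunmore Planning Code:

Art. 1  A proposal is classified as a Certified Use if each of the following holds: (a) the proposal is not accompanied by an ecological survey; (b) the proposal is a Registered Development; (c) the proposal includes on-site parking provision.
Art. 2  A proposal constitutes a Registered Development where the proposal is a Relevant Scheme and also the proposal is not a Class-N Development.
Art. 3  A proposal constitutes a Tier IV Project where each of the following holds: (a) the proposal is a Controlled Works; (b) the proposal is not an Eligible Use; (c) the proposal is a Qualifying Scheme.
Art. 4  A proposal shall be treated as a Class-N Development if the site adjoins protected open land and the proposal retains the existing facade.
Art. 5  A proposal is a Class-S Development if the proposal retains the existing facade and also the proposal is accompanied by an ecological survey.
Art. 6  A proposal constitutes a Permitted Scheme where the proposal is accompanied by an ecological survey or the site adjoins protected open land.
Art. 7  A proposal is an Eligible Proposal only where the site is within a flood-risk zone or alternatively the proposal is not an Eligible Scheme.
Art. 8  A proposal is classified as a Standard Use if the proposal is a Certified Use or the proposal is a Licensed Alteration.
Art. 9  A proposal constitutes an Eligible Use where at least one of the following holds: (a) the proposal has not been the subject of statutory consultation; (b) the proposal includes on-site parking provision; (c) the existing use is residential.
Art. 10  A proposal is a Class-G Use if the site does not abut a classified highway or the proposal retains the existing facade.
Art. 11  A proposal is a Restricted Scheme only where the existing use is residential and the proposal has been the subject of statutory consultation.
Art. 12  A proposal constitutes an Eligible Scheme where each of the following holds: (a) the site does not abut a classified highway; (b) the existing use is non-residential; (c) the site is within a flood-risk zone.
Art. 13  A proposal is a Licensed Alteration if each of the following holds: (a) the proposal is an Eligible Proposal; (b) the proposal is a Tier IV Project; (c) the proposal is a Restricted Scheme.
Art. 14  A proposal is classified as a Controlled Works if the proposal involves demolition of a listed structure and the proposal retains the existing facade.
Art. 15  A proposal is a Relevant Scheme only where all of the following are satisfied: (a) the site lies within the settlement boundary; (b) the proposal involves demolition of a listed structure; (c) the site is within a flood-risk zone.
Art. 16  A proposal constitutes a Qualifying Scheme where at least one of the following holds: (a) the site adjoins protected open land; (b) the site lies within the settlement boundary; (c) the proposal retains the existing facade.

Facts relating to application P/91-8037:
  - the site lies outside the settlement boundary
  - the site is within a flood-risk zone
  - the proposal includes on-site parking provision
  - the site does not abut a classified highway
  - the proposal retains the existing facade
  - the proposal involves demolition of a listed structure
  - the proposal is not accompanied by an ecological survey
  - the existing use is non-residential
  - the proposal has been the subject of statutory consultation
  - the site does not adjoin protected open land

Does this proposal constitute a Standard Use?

No

article 15 — Relevant Scheme: [the site lies within the settlement boundary? no] AND [the proposal involves demolition of a listed structure? yes] AND [the site is within a flood-risk zone? yes] → not satisfied.
article 4 — Class-N Development: [the site adjoins protected open land? no] AND [the proposal retains the existing facade? yes] → not satisfied.
article 2 — Registered Development: [Relevant Scheme (article 15)? no] AND [not a Class-N Development (article 4)? yes] → not satisfied.
article 1 — Certified Use: [the proposal is not accompanied by an ecological survey? yes] AND [Registered Development (article 2)? no] AND [the proposal includes on-site parking provision? yes] → not satisfied.
article 12 — Eligible Scheme: [the site does not abut a classified highway? yes] AND [the existing use is non-residential? yes] AND [the site is within a flood-risk zone? yes] → satisfied.
article 7 — Eligible Proposal: [the site is within a flood-risk zone? yes] OR [not an Eligible Scheme (article 12)? no] → satisfied.
article 14 — Controlled Works: [the proposal involves demolition of a listed structure? yes] AND [the proposal retains the existing facade? yes] → satisfied.
article 9 — Eligible Use: [the proposal has not been the subject of statutory consultation? no] OR [the proposal includes on-site parking provision? yes] OR [the existing use is residential? no] → satisfied.
article 16 — Qualifying Scheme: [the site adjoins protected open land? no] OR [the site lies within the settlement boundary? no] OR [the proposal retains the existing facade? yes] → satisfied.
article 3 — Tier IV Project: [Controlled Works (article 14)? yes] AND [not an Eligible Use (article 9)? no] AND [Qualifying Scheme (article 16)? yes] → not satisfied.
article 11 — Restricted Scheme: [the existing use is residential? no] AND [the proposal has been the subject of statutory consultation? yes] → not satisfied.
article 13 — Licensed Alteration: [Eligible Proposal (article 7)? yes] AND [Tier IV Project (article 3)? no] AND [Restricted Scheme (article 11)? no] → not satisfied.
article 8 — Standard Use: [Certified Use (article 1)? no] OR [Licensed Alteration (article 13)? no] → not satisfied.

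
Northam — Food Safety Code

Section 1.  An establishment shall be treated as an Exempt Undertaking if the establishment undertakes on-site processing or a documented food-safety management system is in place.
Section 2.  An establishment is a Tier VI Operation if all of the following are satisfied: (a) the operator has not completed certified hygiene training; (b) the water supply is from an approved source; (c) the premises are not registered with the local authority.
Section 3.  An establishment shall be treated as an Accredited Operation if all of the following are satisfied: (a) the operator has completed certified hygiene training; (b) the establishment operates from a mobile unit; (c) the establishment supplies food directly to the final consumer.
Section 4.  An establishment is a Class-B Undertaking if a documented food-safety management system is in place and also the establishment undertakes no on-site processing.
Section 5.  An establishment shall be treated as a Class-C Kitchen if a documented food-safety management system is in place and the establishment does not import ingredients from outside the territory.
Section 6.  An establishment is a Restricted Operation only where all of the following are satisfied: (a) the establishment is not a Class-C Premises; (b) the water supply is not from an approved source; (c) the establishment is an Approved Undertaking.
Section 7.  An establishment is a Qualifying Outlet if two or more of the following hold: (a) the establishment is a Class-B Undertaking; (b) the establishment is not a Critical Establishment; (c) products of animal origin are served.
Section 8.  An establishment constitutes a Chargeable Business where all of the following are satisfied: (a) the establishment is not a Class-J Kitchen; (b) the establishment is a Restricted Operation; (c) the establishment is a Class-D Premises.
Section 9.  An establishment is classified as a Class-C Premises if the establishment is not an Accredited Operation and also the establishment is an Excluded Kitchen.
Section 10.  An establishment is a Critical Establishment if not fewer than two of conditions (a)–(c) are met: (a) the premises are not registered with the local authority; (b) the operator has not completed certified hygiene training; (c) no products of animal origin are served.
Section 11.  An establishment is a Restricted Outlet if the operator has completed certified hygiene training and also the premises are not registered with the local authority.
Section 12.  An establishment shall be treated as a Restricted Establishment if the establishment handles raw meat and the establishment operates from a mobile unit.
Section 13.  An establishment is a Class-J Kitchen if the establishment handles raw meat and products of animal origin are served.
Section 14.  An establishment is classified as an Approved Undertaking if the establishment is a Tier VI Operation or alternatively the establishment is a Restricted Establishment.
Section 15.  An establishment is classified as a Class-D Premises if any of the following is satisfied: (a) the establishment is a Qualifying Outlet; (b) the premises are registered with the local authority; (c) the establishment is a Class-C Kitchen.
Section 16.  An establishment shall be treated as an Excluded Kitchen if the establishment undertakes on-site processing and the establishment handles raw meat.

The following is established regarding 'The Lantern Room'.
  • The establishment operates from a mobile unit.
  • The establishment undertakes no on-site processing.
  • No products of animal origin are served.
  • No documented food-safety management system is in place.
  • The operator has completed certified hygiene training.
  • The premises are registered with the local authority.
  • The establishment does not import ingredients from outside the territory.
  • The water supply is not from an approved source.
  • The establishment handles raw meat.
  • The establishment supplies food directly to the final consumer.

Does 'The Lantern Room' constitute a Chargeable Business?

section 13 — Class-J Kitchen: [the establishment handles raw meat? yes] AND [products of animal origin are served? no] → not satisfied.
section 3 — Accredited Operation: [the operator has completed certified hygiene training? yes] AND [the establishment operates from a mobile unit? yes] AND [the establishment supplies food directly to the final consumer? yes] → satisfied.
section 16 — Excluded Kitchen: [the establishment undertakes on-site processing? no] AND [the establishment handles raw meat? yes] → not satisfied.
section 9 — Class-C Premises: [not an Accredited Operation (section 3)? no] AND [Excluded Kitchen (section 16)? no] → not satisfied.
section 2 — Tier VI Operation: [the operator has not completed certified hygiene training? no] AND [the water supply is from an approved source? no] AND [the premises are not registered with the local authority? no] → not satisfied.
section 12 — Restricted Establishment: [the establishment handles raw meat? yes] AND [the establishment operates from a mobile unit? yes] → satisfied.
section 14 — Approved Undertaking: [Tier VI Operation (section 2)? no] OR [Restricted Establishment (section 12)? yes] → satisfied.
section 6 — Restricted Operation: [not a Class-C Premises (section 9)? yes] AND [the water supply is not from an approved source? yes] AND [Approved Undertaking (section 14)? yes] → satisfied.
section 4 — Class-B Undertaking: [a documented food-safety management system is in place? no] AND [the establishment undertakes no on-site processing? yes] → not satisfied.
section 10 — Critical Establishment: the premises are not registered with the local authority? no; the operator has not completed certified hygiene training? no; no products of animal origin are served? yes — 1 of 3 hold (need ≥2) → not satisfied.
section 7 — Qualifying Outlet: Class-B Undertaking (section 4)? no; not a Critical Establishment (section 10)? yes; products of animal origin are served? no — 1 of 3 hold (need ≥2) → not satisfied.
section 5 — Class-C Kitchen: [a documented food-safety management system is in place? no] AND [the establishment does not import ingredients from outside the territory? yes] → not satisfied.
section 15 — Class-D Premises: [Qualifying Outlet (section 7)? no] OR [the premises are registered with the local authority? yes] OR [Class-C Kitchen (section 5)? no] → satisfied.
section 8 — Chargeable Business: [not a Class-J Kitchen (section 13)? yes] AND [Restricted Operation (section 6)? yes] AND [Class-D Premises (section 15)? yes] → satisfied.

Yes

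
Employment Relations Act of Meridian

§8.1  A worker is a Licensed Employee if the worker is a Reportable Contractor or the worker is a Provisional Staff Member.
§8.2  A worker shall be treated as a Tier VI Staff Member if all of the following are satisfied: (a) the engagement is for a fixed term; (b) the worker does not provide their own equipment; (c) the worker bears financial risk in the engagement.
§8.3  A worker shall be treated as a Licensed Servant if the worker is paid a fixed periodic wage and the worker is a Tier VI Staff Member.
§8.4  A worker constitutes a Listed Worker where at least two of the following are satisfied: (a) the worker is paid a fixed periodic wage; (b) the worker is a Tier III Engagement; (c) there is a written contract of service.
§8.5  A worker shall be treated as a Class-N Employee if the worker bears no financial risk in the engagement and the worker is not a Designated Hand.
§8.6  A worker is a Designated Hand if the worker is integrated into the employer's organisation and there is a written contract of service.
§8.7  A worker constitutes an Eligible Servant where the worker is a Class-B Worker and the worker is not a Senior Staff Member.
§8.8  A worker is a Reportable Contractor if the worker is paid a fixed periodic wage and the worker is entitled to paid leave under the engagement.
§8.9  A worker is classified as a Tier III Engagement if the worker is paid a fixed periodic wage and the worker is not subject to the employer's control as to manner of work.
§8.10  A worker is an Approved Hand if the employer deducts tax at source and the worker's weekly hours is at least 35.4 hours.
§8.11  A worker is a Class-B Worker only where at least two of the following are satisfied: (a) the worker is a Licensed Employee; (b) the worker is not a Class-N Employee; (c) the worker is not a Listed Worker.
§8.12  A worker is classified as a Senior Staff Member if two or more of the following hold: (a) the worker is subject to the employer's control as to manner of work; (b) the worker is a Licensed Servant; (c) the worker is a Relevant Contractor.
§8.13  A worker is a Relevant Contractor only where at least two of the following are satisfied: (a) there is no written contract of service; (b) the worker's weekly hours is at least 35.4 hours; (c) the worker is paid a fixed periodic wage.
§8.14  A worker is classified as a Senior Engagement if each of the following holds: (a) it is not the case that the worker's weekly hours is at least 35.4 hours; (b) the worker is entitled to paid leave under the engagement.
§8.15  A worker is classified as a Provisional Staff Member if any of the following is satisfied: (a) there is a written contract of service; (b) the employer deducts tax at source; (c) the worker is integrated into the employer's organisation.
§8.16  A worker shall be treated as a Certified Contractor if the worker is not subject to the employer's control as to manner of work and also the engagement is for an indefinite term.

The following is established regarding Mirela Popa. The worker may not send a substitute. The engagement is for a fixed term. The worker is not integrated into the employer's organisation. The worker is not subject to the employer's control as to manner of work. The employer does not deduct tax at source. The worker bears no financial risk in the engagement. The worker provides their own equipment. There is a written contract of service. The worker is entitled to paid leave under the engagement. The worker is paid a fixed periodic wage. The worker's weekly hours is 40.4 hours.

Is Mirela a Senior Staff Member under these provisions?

No

Under §8.2: the engagement is for a fixed term? yes; and the worker does not provide their own equipment? no; and the worker bears financial risk in the engagement? no. So the worker is not a Tier VI Staff Member.
Under §8.3: the worker is paid a fixed periodic wage? yes; and Tier VI Staff Member (§8.2)? no. So the worker is not a Licensed Servant.
Under §8.13: there is no written contract of service? no; worker's weekly hours: 40.4 hours ≥ 35.4 hours? yes; the worker is paid a fixed periodic wage? yes — 2 of 3 hold (need ≥2) → satisfied.
Under §8.12: the worker is subject to the employer's control as to manner of work? no; Licensed Servant (§8.3)? no; Relevant Contractor (§8.13)? yes — 1 of 3 hold (need ≥2) → not satisfied.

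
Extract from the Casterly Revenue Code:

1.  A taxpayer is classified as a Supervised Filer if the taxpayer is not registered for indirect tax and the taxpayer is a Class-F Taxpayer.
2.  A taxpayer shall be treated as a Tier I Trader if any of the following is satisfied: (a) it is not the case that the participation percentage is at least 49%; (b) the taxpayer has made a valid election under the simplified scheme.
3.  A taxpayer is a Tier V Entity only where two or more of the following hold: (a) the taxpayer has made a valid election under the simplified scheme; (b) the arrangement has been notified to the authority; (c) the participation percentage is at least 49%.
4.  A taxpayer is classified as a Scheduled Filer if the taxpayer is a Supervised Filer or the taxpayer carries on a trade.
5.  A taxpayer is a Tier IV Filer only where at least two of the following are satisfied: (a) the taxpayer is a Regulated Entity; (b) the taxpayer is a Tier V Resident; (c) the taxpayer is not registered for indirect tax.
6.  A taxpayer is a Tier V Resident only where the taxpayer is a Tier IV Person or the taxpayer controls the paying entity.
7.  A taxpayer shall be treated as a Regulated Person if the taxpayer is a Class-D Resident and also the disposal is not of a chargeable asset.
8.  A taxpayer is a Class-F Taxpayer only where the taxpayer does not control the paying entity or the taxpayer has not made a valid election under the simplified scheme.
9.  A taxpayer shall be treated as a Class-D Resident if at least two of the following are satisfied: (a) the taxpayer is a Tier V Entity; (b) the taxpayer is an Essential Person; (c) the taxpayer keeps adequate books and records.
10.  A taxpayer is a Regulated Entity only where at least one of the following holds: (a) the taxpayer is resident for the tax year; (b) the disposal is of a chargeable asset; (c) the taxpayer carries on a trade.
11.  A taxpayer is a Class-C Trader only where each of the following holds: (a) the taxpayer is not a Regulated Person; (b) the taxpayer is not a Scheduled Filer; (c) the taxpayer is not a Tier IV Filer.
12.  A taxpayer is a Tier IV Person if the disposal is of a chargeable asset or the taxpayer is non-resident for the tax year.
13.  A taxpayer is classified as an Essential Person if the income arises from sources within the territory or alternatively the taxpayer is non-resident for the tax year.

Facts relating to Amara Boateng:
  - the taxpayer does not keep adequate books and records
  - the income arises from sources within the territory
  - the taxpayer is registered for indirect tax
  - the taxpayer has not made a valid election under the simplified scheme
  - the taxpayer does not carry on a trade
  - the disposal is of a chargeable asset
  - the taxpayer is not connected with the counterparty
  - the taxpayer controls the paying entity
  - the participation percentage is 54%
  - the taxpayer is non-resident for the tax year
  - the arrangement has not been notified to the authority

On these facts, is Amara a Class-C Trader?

paragraph 3 — Tier V Entity: the taxpayer has made a valid election under the simplified scheme? no; the arrangement has been notified to the authority? no; participation percentage: 54% ≥ 49%? yes — 1 of 3 hold (need ≥2) → not satisfied.
paragraph 13 — Essential Person: [the income arises from sources within the territory? yes] OR [the taxpayer is non-resident for the tax year? yes] → satisfied.
paragraph 9 — Class-D Resident: Tier V Entity (paragraph 3)? no; Essential Person (paragraph 13)? yes; the taxpayer keeps adequate books and records? no — 1 of 3 hold (need ≥2) → not satisfied.
paragraph 7 — Regulated Person: [Class-D Resident (paragraph 9)? no] AND [the disposal is not of a chargeable asset? no] → not satisfied.
paragraph 8 — Class-F Taxpayer: [the taxpayer does not control the paying entity? no] OR [the taxpayer has not made a valid election under the simplified scheme? yes] → satisfied.
paragraph 1 — Supervised Filer: [the taxpayer is not registered for indirect tax? no] AND [Class-F Taxpayer (paragraph 8)? yes] → not satisfied.
paragraph 4 — Scheduled Filer: [Supervised Filer (paragraph 1)? no] OR [the taxpayer carries on a trade? no] → not satisfied.
paragraph 10 — Regulated Entity: [the taxpayer is resident for the tax year? no] OR [the disposal is of a chargeable asset? yes] OR [the taxpayer carries on a trade? no] → satisfied.
paragraph 12 — Tier IV Person: [the disposal is of a chargeable asset? yes] OR [the taxpayer is non-resident for the tax year? yes] → satisfied.
paragraph 6 — Tier V Resident: [Tier IV Person (paragraph 12)? yes] OR [the taxpayer controls the paying entity? yes] → satisfied.
paragraph 5 — Tier IV Filer: Regulated Entity (paragraph 10)? yes; Tier V Resident (paragraph 6)? yes; the taxpayer is not registered for indirect tax? no — 2 of 3 hold (need ≥2) → satisfied.
paragraph 11 — Class-C Trader: [not a Regulated Person (paragraph 7)? yes] AND [not a Scheduled Filer (paragraph 4)? yes] AND [not a Tier IV Filer (paragraph 5)? no] → not satisfied.

No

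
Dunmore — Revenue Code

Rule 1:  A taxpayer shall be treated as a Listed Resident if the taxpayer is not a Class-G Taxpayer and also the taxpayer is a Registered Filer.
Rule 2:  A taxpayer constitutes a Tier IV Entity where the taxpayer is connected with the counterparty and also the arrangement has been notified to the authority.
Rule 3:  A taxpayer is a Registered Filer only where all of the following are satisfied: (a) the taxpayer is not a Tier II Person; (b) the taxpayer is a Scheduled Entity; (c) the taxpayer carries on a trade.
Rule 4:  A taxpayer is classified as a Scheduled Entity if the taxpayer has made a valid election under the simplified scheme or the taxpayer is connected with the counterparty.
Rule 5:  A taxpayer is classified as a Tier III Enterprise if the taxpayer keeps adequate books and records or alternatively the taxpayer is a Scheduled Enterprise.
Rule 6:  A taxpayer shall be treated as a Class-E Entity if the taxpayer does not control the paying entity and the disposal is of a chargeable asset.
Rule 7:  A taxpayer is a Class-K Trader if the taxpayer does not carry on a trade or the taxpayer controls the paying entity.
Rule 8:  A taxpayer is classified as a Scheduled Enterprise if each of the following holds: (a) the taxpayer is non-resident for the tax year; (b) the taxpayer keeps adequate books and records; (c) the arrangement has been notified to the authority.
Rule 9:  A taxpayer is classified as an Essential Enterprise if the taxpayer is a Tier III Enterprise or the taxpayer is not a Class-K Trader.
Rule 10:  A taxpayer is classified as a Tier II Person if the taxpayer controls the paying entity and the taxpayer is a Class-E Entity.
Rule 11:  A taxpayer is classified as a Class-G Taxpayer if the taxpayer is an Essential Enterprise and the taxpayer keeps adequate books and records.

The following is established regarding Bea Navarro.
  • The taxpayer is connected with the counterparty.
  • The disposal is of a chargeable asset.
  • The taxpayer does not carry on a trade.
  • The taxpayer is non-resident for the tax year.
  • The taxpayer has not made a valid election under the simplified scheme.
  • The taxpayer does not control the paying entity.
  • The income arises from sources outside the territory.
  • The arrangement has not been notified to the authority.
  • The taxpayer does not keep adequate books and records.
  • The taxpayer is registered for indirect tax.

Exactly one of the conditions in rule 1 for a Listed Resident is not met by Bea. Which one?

Registered Filer

rule 8 — Scheduled Enterprise: [the taxpayer is non-resident for the tax year? yes] AND [the taxpayer keeps adequate books and records? no] AND [the arrangement has been notified to the authority? no] → not satisfied.
rule 5 — Tier III Enterprise: [the taxpayer keeps adequate books and records? no] OR [Scheduled Enterprise (rule 8)? no] → not satisfied.
rule 7 — Class-K Trader: [the taxpayer does not carry on a trade? yes] OR [the taxpayer controls the paying entity? no] → satisfied.
rule 9 — Essential Enterprise: [Tier III Enterprise (rule 5)? no] OR [not a Class-K Trader (rule 7)? no] → not satisfied.
rule 11 — Class-G Taxpayer: [Essential Enterprise (rule 9)? no] AND [the taxpayer keeps adequate books and records? no] → not satisfied.
rule 6 — Class-E Entity: [the taxpayer does not control the paying entity? yes] AND [the disposal is of a chargeable asset? yes] → satisfied.
rule 10 — Tier II Person: [the taxpayer controls the paying entity? no] AND [Class-E Entity (rule 6)? yes] → not satisfied.
rule 4 — Scheduled Entity: [the taxpayer has made a valid election under the simplified scheme? no] OR [the taxpayer is connected with the counterparty? yes] → satisfied.
rule 3 — Registered Filer: [not a Tier II Person (rule 10)? yes] AND [Scheduled Entity (rule 4)? yes] AND [the taxpayer carries on a trade? no] → not satisfied.
rule 1 — Listed Resident: [not a Class-G Taxpayer (rule 11)? yes] AND [Registered Filer (rule 3)? no] → not satisfied.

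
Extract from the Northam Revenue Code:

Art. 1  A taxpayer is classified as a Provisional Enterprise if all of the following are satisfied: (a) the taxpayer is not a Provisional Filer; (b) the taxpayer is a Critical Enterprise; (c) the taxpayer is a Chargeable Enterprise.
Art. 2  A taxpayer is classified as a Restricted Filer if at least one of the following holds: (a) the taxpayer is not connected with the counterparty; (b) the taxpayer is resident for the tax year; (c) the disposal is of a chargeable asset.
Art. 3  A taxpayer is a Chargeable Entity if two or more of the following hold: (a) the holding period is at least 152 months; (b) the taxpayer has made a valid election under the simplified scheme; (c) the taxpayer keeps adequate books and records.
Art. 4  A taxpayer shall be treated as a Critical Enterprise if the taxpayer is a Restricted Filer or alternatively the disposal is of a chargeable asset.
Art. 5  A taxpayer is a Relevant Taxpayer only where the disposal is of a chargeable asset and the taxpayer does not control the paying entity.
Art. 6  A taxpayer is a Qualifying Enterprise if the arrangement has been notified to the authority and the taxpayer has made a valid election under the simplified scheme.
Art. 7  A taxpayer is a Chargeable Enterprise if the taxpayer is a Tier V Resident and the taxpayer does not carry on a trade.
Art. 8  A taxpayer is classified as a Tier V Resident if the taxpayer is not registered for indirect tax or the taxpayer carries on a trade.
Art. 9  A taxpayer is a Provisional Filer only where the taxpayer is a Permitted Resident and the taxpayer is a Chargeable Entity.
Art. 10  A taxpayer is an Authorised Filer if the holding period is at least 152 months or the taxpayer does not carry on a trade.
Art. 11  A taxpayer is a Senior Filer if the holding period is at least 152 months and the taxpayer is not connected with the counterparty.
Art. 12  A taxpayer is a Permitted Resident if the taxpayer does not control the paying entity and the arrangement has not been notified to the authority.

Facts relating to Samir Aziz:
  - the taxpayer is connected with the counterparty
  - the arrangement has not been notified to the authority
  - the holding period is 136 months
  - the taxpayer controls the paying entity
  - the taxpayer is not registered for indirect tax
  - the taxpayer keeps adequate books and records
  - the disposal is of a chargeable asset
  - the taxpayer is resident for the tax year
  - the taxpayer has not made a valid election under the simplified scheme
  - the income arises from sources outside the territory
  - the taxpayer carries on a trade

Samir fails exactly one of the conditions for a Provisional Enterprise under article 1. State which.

article 12 — Permitted Resident: [the taxpayer does not control the paying entity? no] AND [the arrangement has not been notified to the authority? yes] → not satisfied.
article 3 — Chargeable Entity: holding period: 136 months ≥ 152 months? no; the taxpayer has made a valid election under the simplified scheme? no; the taxpayer keeps adequate books and records? yes — 1 of 3 hold (need ≥2) → not satisfied.
article 9 — Provisional Filer: [Permitted Resident (article 12)? no] AND [Chargeable Entity (article 3)? no] → not satisfied.
article 2 — Restricted Filer: [the taxpayer is not connected with the counterparty? no] OR [the taxpayer is resident for the tax year? yes] OR [the disposal is of a chargeable asset? yes] → satisfied.
article 4 — Critical Enterprise: [Restricted Filer (article 2)? yes] OR [the disposal is of a chargeable asset? yes] → satisfied.
article 8 — Tier V Resident: [the taxpayer is not registered for indirect tax? yes] OR [the taxpayer carries on a trade? yes] → satisfied.
article 7 — Chargeable Enterprise: [Tier V Resident (article 8)? yes] AND [the taxpayer does not carry on a trade? no] → not satisfied.
article 1 — Provisional Enterprise: [not a Provisional Filer (article 9)? yes] AND [Critical Enterprise (article 4)? yes] AND [Chargeable Enterprise (article 7)? no] → not satisfied.

Chargeable Enterprise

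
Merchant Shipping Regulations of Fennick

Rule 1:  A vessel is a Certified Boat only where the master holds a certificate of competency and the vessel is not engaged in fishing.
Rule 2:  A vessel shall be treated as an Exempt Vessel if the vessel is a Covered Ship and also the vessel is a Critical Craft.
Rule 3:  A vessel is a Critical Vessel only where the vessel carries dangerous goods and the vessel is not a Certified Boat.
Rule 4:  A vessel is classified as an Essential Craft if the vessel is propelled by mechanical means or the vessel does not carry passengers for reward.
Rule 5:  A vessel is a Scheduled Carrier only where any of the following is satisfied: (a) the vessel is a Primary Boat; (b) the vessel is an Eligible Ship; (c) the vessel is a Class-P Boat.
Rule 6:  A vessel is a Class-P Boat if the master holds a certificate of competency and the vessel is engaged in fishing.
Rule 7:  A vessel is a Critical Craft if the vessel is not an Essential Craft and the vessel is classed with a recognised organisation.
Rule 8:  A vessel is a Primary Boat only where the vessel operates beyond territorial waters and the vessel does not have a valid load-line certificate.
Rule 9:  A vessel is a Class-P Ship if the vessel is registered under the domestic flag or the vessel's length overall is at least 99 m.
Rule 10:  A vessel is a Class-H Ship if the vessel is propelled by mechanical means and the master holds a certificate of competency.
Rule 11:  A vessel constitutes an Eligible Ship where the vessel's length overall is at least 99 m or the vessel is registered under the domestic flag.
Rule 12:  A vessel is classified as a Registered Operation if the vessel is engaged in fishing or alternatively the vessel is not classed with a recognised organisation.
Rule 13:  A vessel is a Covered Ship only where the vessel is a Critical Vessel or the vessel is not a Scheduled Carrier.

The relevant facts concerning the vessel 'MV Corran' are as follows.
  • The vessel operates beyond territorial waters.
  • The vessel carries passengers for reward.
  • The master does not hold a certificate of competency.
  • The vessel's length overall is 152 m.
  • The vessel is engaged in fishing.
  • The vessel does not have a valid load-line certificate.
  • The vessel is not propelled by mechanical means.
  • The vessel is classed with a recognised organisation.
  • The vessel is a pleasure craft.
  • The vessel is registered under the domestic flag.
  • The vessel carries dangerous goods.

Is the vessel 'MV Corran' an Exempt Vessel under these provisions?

Yes

rule 1 — Certified Boat: [the master holds a certificate of competency? no] AND [the vessel is not engaged in fishing? no] → not satisfied.
rule 3 — Critical Vessel: [the vessel carries dangerous goods? yes] AND [not a Certified Boat (rule 1)? yes] → satisfied.
rule 8 — Primary Boat: [the vessel operates beyond territorial waters? yes] AND [the vessel does not have a valid load-line certificate? yes] → satisfied.
rule 11 — Eligible Ship: [vessel's length overall: 152 m ≥ 99 m? yes] OR [the vessel is registered under the domestic flag? yes] → satisfied.
rule 6 — Class-P Boat: [the master holds a certificate of competency? no] AND [the vessel is engaged in fishing? yes] → not satisfied.
rule 5 — Scheduled Carrier: [Primary Boat (rule 8)? yes] OR [Eligible Ship (rule 11)? yes] OR [Class-P Boat (rule 6)? no] → satisfied.
rule 13 — Covered Ship: [Critical Vessel (rule 3)? yes] OR [not a Scheduled Carrier (rule 5)? no] → satisfied.
rule 4 — Essential Craft: [the vessel is propelled by mechanical means? no] OR [the vessel does not carry passengers for reward? no] → not satisfied.
rule 7 — Critical Craft: [not an Essential Craft (rule 4)? yes] AND [the vessel is classed with a recognised organisation? yes] → satisfied.
rule 2 — Exempt Vessel: [Covered Ship (rule 13)? yes] AND [Critical Craft (rule 7)? yes] → satisfied.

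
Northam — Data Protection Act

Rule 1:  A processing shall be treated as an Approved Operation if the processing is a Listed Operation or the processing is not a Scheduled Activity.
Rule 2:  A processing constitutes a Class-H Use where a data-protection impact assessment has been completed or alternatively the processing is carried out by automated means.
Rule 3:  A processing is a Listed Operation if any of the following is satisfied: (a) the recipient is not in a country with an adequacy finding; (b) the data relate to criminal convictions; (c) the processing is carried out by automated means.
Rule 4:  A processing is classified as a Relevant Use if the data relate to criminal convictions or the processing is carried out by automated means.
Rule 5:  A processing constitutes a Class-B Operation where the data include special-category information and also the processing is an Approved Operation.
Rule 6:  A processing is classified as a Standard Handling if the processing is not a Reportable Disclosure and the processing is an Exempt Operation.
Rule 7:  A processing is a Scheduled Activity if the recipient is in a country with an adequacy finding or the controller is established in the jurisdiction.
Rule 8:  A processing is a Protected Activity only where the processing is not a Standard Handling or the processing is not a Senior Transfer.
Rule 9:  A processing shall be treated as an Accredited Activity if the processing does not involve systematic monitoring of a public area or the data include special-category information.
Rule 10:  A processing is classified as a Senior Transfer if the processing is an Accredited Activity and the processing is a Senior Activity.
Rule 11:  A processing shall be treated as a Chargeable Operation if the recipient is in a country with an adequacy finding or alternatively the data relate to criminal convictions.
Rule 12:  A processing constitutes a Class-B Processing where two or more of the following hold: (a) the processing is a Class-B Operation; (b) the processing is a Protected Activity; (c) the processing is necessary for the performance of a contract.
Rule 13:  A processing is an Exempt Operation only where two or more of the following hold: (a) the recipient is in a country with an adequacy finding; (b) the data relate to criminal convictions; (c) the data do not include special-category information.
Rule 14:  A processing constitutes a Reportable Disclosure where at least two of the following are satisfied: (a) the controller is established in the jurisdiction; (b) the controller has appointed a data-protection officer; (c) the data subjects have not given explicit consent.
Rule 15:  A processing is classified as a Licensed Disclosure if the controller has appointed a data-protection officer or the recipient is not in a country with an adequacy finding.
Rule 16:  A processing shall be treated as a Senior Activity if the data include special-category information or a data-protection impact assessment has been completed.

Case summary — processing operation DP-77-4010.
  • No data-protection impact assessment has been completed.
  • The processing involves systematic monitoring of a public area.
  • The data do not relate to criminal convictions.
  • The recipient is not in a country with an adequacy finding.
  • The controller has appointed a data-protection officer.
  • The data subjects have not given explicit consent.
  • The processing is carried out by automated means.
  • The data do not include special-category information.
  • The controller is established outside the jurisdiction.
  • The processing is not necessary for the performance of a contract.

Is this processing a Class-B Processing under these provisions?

rule 3 — Listed Operation: [the recipient is not in a country with an adequacy finding? yes] OR [the data relate to criminal convictions? no] OR [the processing is carried out by automated means? yes] → satisfied.
rule 7 — Scheduled Activity: [the recipient is in a country with an adequacy finding? no] OR [the controller is established in the jurisdiction? no] → not satisfied.
rule 1 — Approved Operation: [Listed Operation (rule 3)? yes] OR [not a Scheduled Activity (rule 7)? yes] → satisfied.
rule 5 — Class-B Operation: [the data include special-category information? no] AND [Approved Operation (rule 1)? yes] → not satisfied.
rule 14 — Reportable Disclosure: the controller is established in the jurisdiction? no; the controller has appointed a data-protection officer? yes; the data subjects have not given explicit consent? yes — 2 of 3 hold (need ≥2) → satisfied.
rule 13 — Exempt Operation: the recipient is in a country with an adequacy finding? no; the data relate to criminal convictions? no; the data do not include special-category information? yes — 1 of 3 hold (need ≥2) → not satisfied.
rule 6 — Standard Handling: [not a Reportable Disclosure (rule 14)? no] AND [Exempt Operation (rule 13)? no] → not satisfied.
rule 9 — Accredited Activity: [the processing does not involve systematic monitoring of a public area? no] OR [the data include special-category information? no] → not satisfied.
rule 16 — Senior Activity: [the data include special-category information? no] OR [a data-protection impact assessment has been completed? no] → not satisfied.
rule 10 — Senior Transfer: [Accredited Activity (rule 9)? no] AND [Senior Activity (rule 16)? no] → not satisfied.
rule 8 — Protected Activity: [not a Standard Handling (rule 6)? yes] OR [not a Senior Transfer (rule 10)? yes] → satisfied.
rule 12 — Class-B Processing: Class-B Operation (rule 5)? no; Protected Activity (rule 8)? yes; the processing is necessary for the performance of a contract? no — 1 of 3 hold (need ≥2) → not satisfied.

No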